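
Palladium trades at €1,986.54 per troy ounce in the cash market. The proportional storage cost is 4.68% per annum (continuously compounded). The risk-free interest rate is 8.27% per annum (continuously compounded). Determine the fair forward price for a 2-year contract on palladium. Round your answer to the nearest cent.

Net carry = r + u − y = 0.0827 + 0.0468 − 0.0000 = 0.1295
F = S·e^((r+u−y)T) = 1986.54 · e^(0.1295 × 2) = 1986.54 · e^0.25900000
= 1986.54 × 1.29563380 = €2,573.83 per troy ounce

€2,573.83 per troy ounce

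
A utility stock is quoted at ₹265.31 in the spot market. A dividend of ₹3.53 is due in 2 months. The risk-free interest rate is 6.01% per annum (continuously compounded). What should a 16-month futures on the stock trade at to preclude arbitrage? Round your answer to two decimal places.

PV(dividends) I = 3.53·e^(−0.0601·2/12)
I = 3.4948
F = (S − I)·e^(rT) = (265.31 − 3.4948) · e^(0.0601·16/12)
= 261.8152 · e^0.080133 = 261.8152 × 1.083431 = ₹283.66

₹283.66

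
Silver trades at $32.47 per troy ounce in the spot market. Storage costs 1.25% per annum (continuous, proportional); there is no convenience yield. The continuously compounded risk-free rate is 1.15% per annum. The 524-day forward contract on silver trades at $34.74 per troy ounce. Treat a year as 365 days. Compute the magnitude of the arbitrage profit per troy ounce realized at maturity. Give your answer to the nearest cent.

Fair forward: F* = S·e^(carry·T), with carry = (r + u) = 0.0115 + 0.0125 = 0.0240
F* = 32.47 · e^(0.0240 × 524/365) = 32.47 · e^0.034455 = 32.47 × 1.035055 = $33.6082
Market $34.74 > fair $33.6082: forward overpriced → cash-and-carry (buy spot, short the forward).
At maturity, profit = |F_mkt − F*| = |34.74 − 33.6082| = $1.13 per troy ounce

$1.13 per troy ounce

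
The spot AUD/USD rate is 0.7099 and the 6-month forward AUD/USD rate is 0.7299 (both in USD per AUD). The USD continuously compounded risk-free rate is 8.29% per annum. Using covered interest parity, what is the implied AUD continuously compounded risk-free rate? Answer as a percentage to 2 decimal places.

F = S·e^((r_USD − r_AUD)T) ⇒ r_AUD = r_USD − ln(F/S)/T
ln(0.7299/0.7099) = 0.027783; /(6/12) = 0.055566
r_AUD = 0.0829 − 0.055566 = 0.027334
r_AUD = 2.73%

2.73%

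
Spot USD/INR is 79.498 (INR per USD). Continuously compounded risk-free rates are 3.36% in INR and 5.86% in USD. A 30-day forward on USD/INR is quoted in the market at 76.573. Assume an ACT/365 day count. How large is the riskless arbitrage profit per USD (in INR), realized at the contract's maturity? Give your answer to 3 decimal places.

Fair forward: F* = S·e^(carry·T), with carry = (r_INR − r_USD) = 0.0336 − 0.0586 = -0.0250
F* = 79.498 · e^(-0.0250 × 30/365) = 79.498 · e^-0.002055 = 79.498 × 0.997947 = 79.3348
Market 76.573 < fair 79.3348: forward underpriced → reverse cash-and-carry (short spot, go long the forward).
At maturity, profit = |F_mkt − F*| = |76.573 − 79.3348| = 2.762 per USD (in INR)

2.762 per USD (in INR)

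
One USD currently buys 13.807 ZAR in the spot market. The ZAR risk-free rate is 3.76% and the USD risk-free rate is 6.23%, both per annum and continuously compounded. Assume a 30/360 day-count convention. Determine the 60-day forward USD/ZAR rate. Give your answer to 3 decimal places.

F = S·e^((r_ZAR − r_USD)T) = 13.807 · e^((0.0376 − 0.0623) × 60/360)
= 13.807 · e^-0.004117 = 13.807 × 0.995891
F = 13.750 ZAR per USD

13.750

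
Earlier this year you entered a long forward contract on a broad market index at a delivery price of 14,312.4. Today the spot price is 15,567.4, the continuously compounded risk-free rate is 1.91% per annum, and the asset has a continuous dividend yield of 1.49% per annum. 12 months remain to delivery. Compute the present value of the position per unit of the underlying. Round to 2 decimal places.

1295.54

Current fair forward for the remaining 12 months: F = S·e^((r − q)·T), (r − q) = 0.0191 − 0.0149 = 0.0042
F = 15567.4 · e^(0.0042 × 12/12) = 15567.4 × 1.00420883 = 15632.9205
Value of long forward = (F − K)·e^(−rT) = (15632.9205 − 14312.4) · e^(−0.0191·12/12)
= 1320.5205 × 0.98108125 = 1295.54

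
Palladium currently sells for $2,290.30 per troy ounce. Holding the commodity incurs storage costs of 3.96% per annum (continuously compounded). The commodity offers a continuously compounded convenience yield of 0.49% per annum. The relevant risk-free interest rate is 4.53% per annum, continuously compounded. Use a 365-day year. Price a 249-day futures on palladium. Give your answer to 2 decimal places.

Net carry = r + u − y = 0.0453 + 0.0396 − 0.0049 = 0.0800
F = S·e^((r+u−y)T) = 2290.30 · e^(0.0800 × 249/365) = 2290.30 · e^0.05457534
= 2290.30 × 1.05609204 = $2,418.77 per troy ounce

$2,418.77 per troy ounce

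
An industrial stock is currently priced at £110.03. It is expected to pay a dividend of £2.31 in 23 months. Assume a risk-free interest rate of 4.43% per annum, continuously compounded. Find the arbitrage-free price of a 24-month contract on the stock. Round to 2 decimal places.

£117.91

PV(dividends) I = 2.31·e^(−0.0443·23/12)
I = 2.1220
F = (S − I)·e^(rT) = (110.03 − 2.1220) · e^(0.0443·24/12)
= 107.9080 · e^0.088600 = 107.9080 × 1.092644 = £117.91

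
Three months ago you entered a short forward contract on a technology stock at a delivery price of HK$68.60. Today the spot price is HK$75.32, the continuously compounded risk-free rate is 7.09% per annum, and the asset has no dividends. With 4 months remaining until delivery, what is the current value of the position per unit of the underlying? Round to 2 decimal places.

-HK$8.32

Current fair forward for the remaining 4 months: F = S·e^(r·T), r = 0.0709
F = 75.32 · e^(0.0709 × 4/12) = 75.32 × 1.023915 = 77.1213
Value of long forward = (F − K)·e^(−rT) = (77.1213 − 68.60) · e^(−0.0709·4/12)
= 8.5213 × 0.976644 = 8.32
Short position value = −(long value) = -HK$8.32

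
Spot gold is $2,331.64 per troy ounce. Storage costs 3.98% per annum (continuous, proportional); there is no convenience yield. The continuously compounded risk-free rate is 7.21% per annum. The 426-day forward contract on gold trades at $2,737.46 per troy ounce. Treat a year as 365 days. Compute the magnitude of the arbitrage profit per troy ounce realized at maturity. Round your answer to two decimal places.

Fair forward: F* = S·e^(carry·T), with carry = (r + u) = 0.0721 + 0.0398 = 0.1119
F* = 2331.64 · e^(0.1119 × 426/365) = 2331.64 · e^0.13060110 = 2331.64 × 1.13951314 = $2656.9344
Market $2737.46 > fair $2656.9344: forward overpriced → cash-and-carry (buy spot, short the forward).
At maturity, profit = |F_mkt − F*| = |2737.46 − 2656.9344| = $80.53 per troy ounce

$80.53 per troy ounce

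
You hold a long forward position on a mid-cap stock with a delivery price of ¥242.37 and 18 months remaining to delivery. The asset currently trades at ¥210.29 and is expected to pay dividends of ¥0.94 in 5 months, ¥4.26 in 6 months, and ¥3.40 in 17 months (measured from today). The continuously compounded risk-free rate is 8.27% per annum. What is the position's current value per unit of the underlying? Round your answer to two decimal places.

PV(remaining dividends) I = 0.94·e^(−0.0827·5/12) + 4.26·e^(−0.0827·6/12) + 3.40·e^(−0.0827·17/12) = 8.0197
Current forward F = (S − I)·e^(rT) = (210.29 − 8.0197)·e^(0.0827·18/12) = 202.2703 × 1.132072 = 228.9845
Value (long) = (F − K)·e^(−rT) = (228.9845 − 242.37) × 0.883336 = -11.8239
Value = -¥11.82

-¥11.82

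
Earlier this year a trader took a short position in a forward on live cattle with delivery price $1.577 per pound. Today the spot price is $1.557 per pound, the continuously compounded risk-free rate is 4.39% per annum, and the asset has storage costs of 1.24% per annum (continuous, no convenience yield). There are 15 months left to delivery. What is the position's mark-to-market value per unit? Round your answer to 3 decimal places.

Current fair forward for the remaining 15 months: F = S·e^((r + u)·T), (r + u) = 0.0439 + 0.0124 = 0.0563
F = 1.557 · e^(0.0563 × 15/12) = 1.557 × 1.072910 = 1.6705
Value of long forward = (F − K)·e^(−rT) = (1.6705 − 1.577) · e^(−0.0439·15/12)
= 0.0935 × 0.946603 = 0.089
Short position value = −(long value) = -$0.089

-$0.089 per pound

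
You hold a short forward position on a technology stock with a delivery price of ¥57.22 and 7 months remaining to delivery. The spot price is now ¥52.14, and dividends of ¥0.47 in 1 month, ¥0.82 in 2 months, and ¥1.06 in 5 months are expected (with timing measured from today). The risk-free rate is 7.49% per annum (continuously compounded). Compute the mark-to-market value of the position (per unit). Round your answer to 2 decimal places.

¥4.94

PV(remaining dividends) I = 0.47·e^(−0.0749·1/12) + 0.82·e^(−0.0749·2/12) + 1.06·e^(−0.0749·5/12) = 2.3043
Current forward F = (S − I)·e^(rT) = (52.14 − 2.3043)·e^(0.0749·7/12) = 49.8357 × 1.044660 = 52.0614
Value (long) = (F − K)·e^(−rT) = (52.0614 − 57.22) × 0.957249 = -4.9381
Short position value = −(long value) = ¥4.94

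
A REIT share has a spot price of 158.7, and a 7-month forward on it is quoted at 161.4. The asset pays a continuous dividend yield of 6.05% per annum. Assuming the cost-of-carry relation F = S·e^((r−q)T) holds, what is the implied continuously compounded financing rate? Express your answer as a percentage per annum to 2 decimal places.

8.94%

From F = S·e^((r−q)T): (r − q) = ln(F/S)/T
ln(161.4/158.7) = ln(1.017013) = 0.016870
(r − q) = 0.016870 / (7/12) = 0.028920
r = ln(F/S)/T + q = 0.028920 + 0.0605 = 0.089420
r = 8.94%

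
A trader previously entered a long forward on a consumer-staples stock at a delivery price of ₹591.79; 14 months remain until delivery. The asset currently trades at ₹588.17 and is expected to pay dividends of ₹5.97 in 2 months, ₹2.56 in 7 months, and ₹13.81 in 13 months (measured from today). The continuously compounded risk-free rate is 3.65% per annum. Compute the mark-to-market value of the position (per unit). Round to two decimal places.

PV(remaining dividends) I = 5.97·e^(−0.0365·2/12) + 2.56·e^(−0.0365·7/12) + 13.81·e^(−0.0365·13/12) = 21.7144
Current forward F = (S − I)·e^(rT) = (588.17 − 21.7144)·e^(0.0365·14/12) = 566.4556 × 1.043503 = 591.0981
Value (long) = (F − K)·e^(−rT) = (591.0981 − 591.79) × 0.958311 = -0.6631
Value = -₹0.66

-₹0.66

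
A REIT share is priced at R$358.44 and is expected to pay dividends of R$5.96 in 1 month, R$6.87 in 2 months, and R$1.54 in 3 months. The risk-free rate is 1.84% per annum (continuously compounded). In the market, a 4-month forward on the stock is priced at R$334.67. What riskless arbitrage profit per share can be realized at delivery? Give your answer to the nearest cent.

PV(dividends) I = 5.96·e^(−0.0184·1/12) + 6.87·e^(−0.0184·2/12) + 1.54·e^(−0.0184·3/12) = 14.3328
Fair forward F* = (S − I)·e^(rT) = (358.44 − 14.3328)·e^0.006133 = 344.1072 × 1.006152 = 346.2241
Market R$334.67 < fair 346.2241: forward underpriced → reverse cash-and-carry (short the stock, invest proceeds at r, pay the dividends, go long the forward).
Profit at T = |F_mkt − F*| = |334.67 − 346.2241| = R$11.55 per share

R$11.55 per share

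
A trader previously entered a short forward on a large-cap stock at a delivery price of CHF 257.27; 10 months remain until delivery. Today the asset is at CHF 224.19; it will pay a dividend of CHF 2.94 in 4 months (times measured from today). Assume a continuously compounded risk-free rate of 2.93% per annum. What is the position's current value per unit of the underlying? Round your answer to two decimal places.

CHF 29.79

PV(remaining dividends) I = 2.94·e^(−0.0293·4/12) = 2.9114
Current forward F = (S − I)·e^(rT) = (224.19 − 2.9114)·e^(0.0293·10/12) = 221.2786 × 1.024717 = 226.7479
Value (long) = (F − K)·e^(−rT) = (226.7479 − 257.27) × 0.975879 = -29.7859
Short position value = −(long value) = CHF 29.79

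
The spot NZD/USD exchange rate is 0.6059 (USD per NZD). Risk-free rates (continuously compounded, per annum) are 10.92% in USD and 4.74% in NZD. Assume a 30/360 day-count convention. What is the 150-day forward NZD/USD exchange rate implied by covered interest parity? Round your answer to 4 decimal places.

F = S·e^((r_USD − r_NZD)T) = 0.6059 · e^((0.1092 − 0.0474) × 150/360)
= 0.6059 · e^0.025750 = 0.6059 × 1.026084
F = 0.6217 USD per NZD

0.6217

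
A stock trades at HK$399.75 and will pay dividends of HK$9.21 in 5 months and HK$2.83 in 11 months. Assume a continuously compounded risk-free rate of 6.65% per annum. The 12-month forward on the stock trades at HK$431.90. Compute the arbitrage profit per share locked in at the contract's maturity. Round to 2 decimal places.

PV(dividends) I = 9.21·e^(−0.0665·5/12) + 2.83·e^(−0.0665·11/12) = 11.6210
Fair forward F* = (S − I)·e^(rT) = (399.75 − 11.6210)·e^0.066500 = 388.1290 × 1.068761 = 414.8171
Market HK$431.90 > fair 414.8171: forward overpriced → cash-and-carry (borrow at r, buy the stock and collect the dividends, short the forward).
Profit at T = |F_mkt − F*| = |431.90 − 414.8171| = HK$17.08 per share

HK$17.08 per share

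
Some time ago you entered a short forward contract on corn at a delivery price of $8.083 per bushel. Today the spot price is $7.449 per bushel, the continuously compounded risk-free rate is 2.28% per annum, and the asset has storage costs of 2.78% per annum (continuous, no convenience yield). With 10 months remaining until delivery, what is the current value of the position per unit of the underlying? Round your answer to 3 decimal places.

$0.307 per bushel

Current fair forward for the remaining 10 months: F = S·e^((r + u)·T), (r + u) = 0.0228 + 0.0278 = 0.0506
F = 7.449 · e^(0.0506 × 10/12) = 7.449 × 1.043068 = 7.7698
Value of long forward = (F − K)·e^(−rT) = (7.7698 − 8.083) · e^(−0.0228·10/12)
= -0.3132 × 0.981179 = -0.307
Short position value = −(long value) = $0.307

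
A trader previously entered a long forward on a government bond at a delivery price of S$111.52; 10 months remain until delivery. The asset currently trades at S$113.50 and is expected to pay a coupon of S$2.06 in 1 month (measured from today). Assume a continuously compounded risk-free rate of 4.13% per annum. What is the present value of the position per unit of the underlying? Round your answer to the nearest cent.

S$3.70

PV(remaining coupons) I = 2.06·e^(−0.0413·1/12) = 2.0529
Current forward F = (S − I)·e^(rT) = (113.50 − 2.0529)·e^(0.0413·10/12) = 111.4471 × 1.035016 = 115.3495
Value (long) = (F − K)·e^(−rT) = (115.3495 − 111.52) × 0.966169 = 3.6999
Value = S$3.70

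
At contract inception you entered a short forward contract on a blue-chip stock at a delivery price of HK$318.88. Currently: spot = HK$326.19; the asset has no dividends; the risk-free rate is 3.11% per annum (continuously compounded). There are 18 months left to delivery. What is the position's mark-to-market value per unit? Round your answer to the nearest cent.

Current fair forward for the remaining 18 months: F = S·e^(r·T), r = 0.0311
F = 326.19 · e^(0.0311 × 18/12) = 326.19 × 1.047755 = 341.7672
Value of long forward = (F − K)·e^(−rT) = (341.7672 − 318.88) · e^(−0.0311·18/12)
= 22.8872 × 0.954421 = 21.84
Short position value = −(long value) = -HK$21.84

-HK$21.84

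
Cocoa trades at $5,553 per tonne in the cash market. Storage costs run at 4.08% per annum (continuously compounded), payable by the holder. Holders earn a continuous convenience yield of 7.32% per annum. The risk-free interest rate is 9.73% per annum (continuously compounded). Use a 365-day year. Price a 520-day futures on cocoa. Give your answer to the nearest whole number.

$6,091 per tonne

Net carry = r + u − y = 0.0973 + 0.0408 − 0.0732 = 0.0649
F = S·e^((r+u−y)T) = 5553 · e^(0.0649 × 520/365) = 5553 · e^0.092460
= 5553 × 1.096869 = $6,091 per tonne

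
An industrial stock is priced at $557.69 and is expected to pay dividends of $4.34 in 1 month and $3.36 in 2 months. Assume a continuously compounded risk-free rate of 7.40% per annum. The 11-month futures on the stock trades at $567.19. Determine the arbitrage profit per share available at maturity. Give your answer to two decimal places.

$21.47 per share

PV(dividends) I = 4.34·e^(−0.0740·1/12) + 3.36·e^(−0.0740·2/12) = 7.6321
Fair futures F* = (S − I)·e^(rT) = (557.69 − 7.6321)·e^0.067833 = 550.0579 × 1.070187 = 588.6648
Market $567.19 < fair 588.6648: forward underpriced → reverse cash-and-carry (short the stock, invest proceeds at r, pay the dividends, go long the forward).
Profit at T = |F_mkt − F*| = |567.19 − 588.6648| = $21.47 per share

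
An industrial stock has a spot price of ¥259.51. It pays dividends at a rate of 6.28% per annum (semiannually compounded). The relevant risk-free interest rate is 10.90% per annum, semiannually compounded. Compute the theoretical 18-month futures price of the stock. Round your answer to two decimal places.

¥277.34

F = S · (1+r/2)^(2T) / (1+q/2)^(2T)
= 259.51 × 1.172573 / 1.097189 = 259.51 × 1.068706
F = ¥277.34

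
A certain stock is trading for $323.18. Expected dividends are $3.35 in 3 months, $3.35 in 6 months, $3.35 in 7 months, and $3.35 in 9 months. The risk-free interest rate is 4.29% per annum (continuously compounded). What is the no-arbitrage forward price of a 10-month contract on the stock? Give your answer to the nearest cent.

$321.36

PV(dividends) I = 3.35·e^(−0.0429·3/12) + 3.35·e^(−0.0429·6/12) + 3.35·e^(−0.0429·7/12) + 3.35·e^(−0.0429·9/12)
I = 3.3143 + 3.2789 + 3.2672 + 3.2439 = 13.1043
F = (S − I)·e^(rT) = (323.18 − 13.1043) · e^(0.0429·10/12)
= 310.0757 · e^0.035750 = 310.0757 × 1.036397 = $321.36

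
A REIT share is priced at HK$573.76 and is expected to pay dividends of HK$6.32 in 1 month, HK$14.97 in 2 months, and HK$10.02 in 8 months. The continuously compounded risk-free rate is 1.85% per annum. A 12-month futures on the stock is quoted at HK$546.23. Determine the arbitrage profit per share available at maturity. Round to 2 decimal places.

PV(dividends) I = 6.32·e^(−0.0185·1/12) + 14.97·e^(−0.0185·2/12) + 10.02·e^(−0.0185·8/12) = 31.1314
Fair futures F* = (S − I)·e^(rT) = (573.76 − 31.1314)·e^0.018500 = 542.6286 × 1.018672 = 552.7606
Market HK$546.23 < fair 552.7606: forward underpriced → reverse cash-and-carry (short the stock, invest proceeds at r, pay the dividends, go long the forward).
Profit at T = |F_mkt − F*| = |546.23 − 552.7606| = HK$6.53 per share

HK$6.53 per share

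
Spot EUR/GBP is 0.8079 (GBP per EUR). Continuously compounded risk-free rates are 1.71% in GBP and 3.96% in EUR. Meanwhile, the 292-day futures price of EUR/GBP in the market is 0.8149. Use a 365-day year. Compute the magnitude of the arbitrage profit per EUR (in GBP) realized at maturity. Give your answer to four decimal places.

0.0214 per EUR (in GBP)

Fair futures: F* = S·e^(carry·T), with carry = (r_GBP − r_EUR) = 0.0171 − 0.0396 = -0.0225
F* = 0.8079 · e^(-0.0225 × 292/365) = 0.8079 · e^-0.018000 = 0.8079 × 0.982161 = 0.7935
Market 0.8149 > fair 0.7935: forward overpriced → cash-and-carry (buy spot, short the forward).
At maturity, profit = |F_mkt − F*| = |0.8149 − 0.7935| = 0.0214 per EUR (in GBP)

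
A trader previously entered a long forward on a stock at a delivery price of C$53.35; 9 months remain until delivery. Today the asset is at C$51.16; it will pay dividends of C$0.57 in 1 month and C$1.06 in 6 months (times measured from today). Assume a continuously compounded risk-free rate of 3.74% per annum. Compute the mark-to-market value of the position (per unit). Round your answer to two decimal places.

-C$2.32

PV(remaining dividends) I = 0.57·e^(−0.0374·1/12) + 1.06·e^(−0.0374·6/12) = 1.6086
Current forward F = (S − I)·e^(rT) = (51.16 − 1.6086)·e^(0.0374·9/12) = 49.5514 × 1.028447 = 50.9610
Value (long) = (F − K)·e^(−rT) = (50.9610 − 53.35) × 0.972340 = -2.3229
Value = -C$2.32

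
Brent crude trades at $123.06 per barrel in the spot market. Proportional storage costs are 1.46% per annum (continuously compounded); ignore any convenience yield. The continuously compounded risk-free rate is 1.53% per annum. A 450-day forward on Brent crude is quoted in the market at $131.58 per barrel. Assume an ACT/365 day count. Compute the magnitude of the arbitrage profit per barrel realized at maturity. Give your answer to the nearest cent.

$3.90 per barrel

Fair forward: F* = S·e^(carry·T), with carry = (r + u) = 0.0153 + 0.0146 = 0.0299
F* = 123.06 · e^(0.0299 × 450/365) = 123.06 · e^0.036863 = 123.06 × 1.037551 = $127.6810
Market $131.58 > fair $127.6810: forward overpriced → cash-and-carry (buy spot, short the forward).
At maturity, profit = |F_mkt − F*| = |131.58 − 127.6810| = $3.90 per barrel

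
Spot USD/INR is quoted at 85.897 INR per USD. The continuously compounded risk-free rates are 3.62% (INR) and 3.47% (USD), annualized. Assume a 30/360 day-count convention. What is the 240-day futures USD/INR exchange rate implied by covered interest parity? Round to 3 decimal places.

F = S·e^((r_INR − r_USD)T) = 85.897 · e^((0.0362 − 0.0347) × 240/360)
= 85.897 · e^0.001000 = 85.897 × 1.001001
F = 85.983 INR per USD

85.983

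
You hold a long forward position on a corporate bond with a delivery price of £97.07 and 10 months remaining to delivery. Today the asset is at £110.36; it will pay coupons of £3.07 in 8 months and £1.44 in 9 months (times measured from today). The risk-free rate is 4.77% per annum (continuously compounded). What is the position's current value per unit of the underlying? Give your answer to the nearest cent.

PV(remaining coupons) I = 3.07·e^(−0.0477·8/12) + 1.44·e^(−0.0477·9/12) = 4.3633
Current forward F = (S − I)·e^(rT) = (110.36 − 4.3633)·e^(0.0477·10/12) = 105.9967 × 1.040551 = 110.2950
Value (long) = (F − K)·e^(−rT) = (110.2950 − 97.07) × 0.961030 = 12.7096
Value = £12.71

£12.71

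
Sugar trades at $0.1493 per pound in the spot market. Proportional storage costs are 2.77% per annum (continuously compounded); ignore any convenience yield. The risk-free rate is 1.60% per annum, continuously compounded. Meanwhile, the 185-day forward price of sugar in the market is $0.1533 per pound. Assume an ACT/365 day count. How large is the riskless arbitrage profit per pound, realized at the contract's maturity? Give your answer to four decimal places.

Fair forward: F* = S·e^(carry·T), with carry = (r + u) = 0.0160 + 0.0277 = 0.0437
F* = 0.1493 · e^(0.0437 × 185/365) = 0.1493 · e^0.022149 = 0.1493 × 1.022396 = $0.1526
Market $0.1533 > fair $0.1526: forward overpriced → cash-and-carry (buy spot, short the forward).
At maturity, profit = |F_mkt − F*| = |0.1533 − 0.1526| = $0.0007 per pound

$0.0007 per pound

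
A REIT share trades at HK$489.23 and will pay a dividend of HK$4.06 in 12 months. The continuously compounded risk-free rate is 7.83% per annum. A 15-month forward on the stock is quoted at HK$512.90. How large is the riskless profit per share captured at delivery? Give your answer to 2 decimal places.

PV(dividends) I = 4.06·e^(−0.0783·12/12) = 3.7542
Fair forward F* = (S − I)·e^(rT) = (489.23 − 3.7542)·e^0.097875 = 485.4758 × 1.102825 = 535.3948
Market HK$512.90 < fair 535.3948: forward underpriced → reverse cash-and-carry (short the stock, invest proceeds at r, pay the dividends, go long the forward).
Profit at T = |F_mkt − F*| = |512.90 − 535.3948| = HK$22.49 per share

HK$22.49 per share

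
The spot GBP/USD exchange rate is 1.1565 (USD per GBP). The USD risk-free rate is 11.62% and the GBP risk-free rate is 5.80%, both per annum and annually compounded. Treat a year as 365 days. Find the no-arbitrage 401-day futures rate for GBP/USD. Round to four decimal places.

1.2266

By covered interest parity, F = S · (1+r_USD)^T / (1+r_GBP)^T
= 1.1565 × 1.128368 / 1.063900 = 1.1565 × 1.060596
F = 1.2266 USD per GBP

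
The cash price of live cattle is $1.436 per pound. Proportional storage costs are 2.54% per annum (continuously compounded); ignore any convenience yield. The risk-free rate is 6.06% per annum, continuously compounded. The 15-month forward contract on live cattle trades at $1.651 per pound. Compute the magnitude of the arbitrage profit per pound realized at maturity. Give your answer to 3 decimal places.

Fair forward: F* = S·e^(carry·T), with carry = (r + u) = 0.0606 + 0.0254 = 0.0860
F* = 1.436 · e^(0.0860 × 15/12) = 1.436 · e^0.107500 = 1.436 × 1.113491 = $1.5990
Market $1.651 > fair $1.5990: forward overpriced → cash-and-carry (buy spot, short the forward).
At maturity, profit = |F_mkt − F*| = |1.651 − 1.5990| = $0.052 per pound

$0.052 per pound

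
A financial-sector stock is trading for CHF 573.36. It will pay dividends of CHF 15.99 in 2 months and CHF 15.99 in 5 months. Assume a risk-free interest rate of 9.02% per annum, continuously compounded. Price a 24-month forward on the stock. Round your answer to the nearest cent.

PV(dividends) I = 15.99·e^(−0.0902·2/12) + 15.99·e^(−0.0902·5/12)
I = 15.7514 + 15.4002 = 31.1516
F = (S − I)·e^(rT) = (573.36 − 31.1516) · e^(0.0902·24/12)
= 542.2084 · e^0.180400 = 542.2084 × 1.197696 = CHF 649.40

CHF 649.40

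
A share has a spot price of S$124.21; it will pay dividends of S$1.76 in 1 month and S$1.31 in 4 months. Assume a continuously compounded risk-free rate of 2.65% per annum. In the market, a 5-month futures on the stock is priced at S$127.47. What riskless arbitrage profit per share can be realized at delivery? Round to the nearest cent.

PV(dividends) I = 1.76·e^(−0.0265·1/12) + 1.31·e^(−0.0265·4/12) = 3.0546
Fair futures F* = (S − I)·e^(rT) = (124.21 − 3.0546)·e^0.011042 = 121.1554 × 1.011103 = 122.5006
Market S$127.47 > fair 122.5006: forward overpriced → cash-and-carry (borrow at r, buy the stock and collect the dividends, short the forward).
Profit at T = |F_mkt − F*| = |127.47 − 122.5006| = S$4.97 per share

S$4.97 per share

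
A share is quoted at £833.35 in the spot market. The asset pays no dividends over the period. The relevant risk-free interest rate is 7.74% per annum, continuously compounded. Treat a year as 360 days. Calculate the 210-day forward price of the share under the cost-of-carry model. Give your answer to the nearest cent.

£871.84

F = S·e^(rT) = 833.35 · e^(0.0774 × 210/360)
= 833.35 · e^0.045150 = 833.35 × 1.046185
F = £871.84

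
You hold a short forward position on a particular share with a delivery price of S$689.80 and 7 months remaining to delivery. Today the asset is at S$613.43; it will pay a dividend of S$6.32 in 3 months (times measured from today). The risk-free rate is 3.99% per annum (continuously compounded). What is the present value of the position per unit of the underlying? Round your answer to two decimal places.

PV(remaining dividends) I = 6.32·e^(−0.0399·3/12) = 6.2573
Current forward F = (S − I)·e^(rT) = (613.43 − 6.2573)·e^(0.0399·7/12) = 607.1727 × 1.023548 = 621.4704
Value (long) = (F − K)·e^(−rT) = (621.4704 − 689.80) × 0.976994 = -66.7576
Short position value = −(long value) = S$66.76

S$66.76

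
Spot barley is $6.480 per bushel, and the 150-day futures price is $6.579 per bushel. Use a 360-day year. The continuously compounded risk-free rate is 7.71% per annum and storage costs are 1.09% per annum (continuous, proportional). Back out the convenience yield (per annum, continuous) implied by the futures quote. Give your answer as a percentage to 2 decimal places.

5.16%

F = S·e^((r+u−y)T) ⇒ (r+u−y) = ln(F/S)/T
ln(6.579/6.480) = 0.015162; /T ⇒ 0.036389
y = r + u − ln(F/S)/T = 0.0771 + 0.0109 − 0.036389 = 0.051611
y = 5.16%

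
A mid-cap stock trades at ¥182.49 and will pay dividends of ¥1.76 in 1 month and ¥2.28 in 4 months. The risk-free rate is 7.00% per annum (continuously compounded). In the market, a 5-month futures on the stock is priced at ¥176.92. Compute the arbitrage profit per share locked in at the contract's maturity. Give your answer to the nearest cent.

PV(dividends) I = 1.76·e^(−0.0700·1/12) + 2.28·e^(−0.0700·4/12) = 3.9772
Fair futures F* = (S − I)·e^(rT) = (182.49 − 3.9772)·e^0.029167 = 178.5128 × 1.029597 = 183.7962
Market ¥176.92 < fair 183.7962: forward underpriced → reverse cash-and-carry (short the stock, invest proceeds at r, pay the dividends, go long the forward).
Profit at T = |F_mkt − F*| = |176.92 − 183.7962| = ¥6.88 per share

¥6.88 per share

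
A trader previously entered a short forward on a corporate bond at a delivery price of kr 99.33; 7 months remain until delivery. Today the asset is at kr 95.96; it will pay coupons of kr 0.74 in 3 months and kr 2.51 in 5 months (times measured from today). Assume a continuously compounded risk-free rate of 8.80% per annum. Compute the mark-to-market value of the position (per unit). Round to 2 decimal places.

PV(remaining coupons) I = 0.74·e^(−0.0880·3/12) + 2.51·e^(−0.0880·5/12) = 3.1435
Current forward F = (S − I)·e^(rT) = (95.96 − 3.1435)·e^(0.0880·7/12) = 92.8165 × 1.052674 = 97.7055
Value (long) = (F − K)·e^(−rT) = (97.7055 − 99.33) × 0.949962 = -1.5432
Short position value = −(long value) = kr 1.54

kr 1.54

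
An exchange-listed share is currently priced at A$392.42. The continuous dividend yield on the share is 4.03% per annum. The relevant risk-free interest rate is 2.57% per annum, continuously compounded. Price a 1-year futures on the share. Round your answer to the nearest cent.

A$386.73

F = S·e^((r − q)T) = 392.42 · e^((0.0257 − 0.0403) × 12/12)
= 392.42 · e^-0.014600 = 392.42 × 0.985506
F = A$386.73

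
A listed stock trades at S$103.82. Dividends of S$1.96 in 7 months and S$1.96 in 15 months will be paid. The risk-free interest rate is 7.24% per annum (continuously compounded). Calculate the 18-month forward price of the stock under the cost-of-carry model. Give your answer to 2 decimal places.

PV(dividends) I = 1.96·e^(−0.0724·7/12) + 1.96·e^(−0.0724·15/12)
I = 1.8789 + 1.7904 = 3.6693
F = (S − I)·e^(rT) = (103.82 − 3.6693) · e^(0.0724·18/12)
= 100.1507 · e^0.108600 = 100.1507 × 1.114716 = S$111.64

S$111.64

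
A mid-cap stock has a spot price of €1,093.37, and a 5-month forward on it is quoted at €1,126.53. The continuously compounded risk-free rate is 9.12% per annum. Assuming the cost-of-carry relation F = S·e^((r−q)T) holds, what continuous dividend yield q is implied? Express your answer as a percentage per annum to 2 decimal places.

From F = S·e^((r−q)T): (r − q) = ln(F/S)/T
ln(1126.53/1093.37) = ln(1.030328) = 0.029877
(r − q) = 0.029877 / (5/12) = 0.071705
q = r − ln(F/S)/T = 0.0912 − 0.071705 = 0.019495
q = 1.95%

1.95%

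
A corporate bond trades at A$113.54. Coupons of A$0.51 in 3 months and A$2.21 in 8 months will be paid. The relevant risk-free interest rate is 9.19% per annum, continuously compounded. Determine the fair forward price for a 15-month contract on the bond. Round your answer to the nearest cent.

A$124.47

PV(coupons) I = 0.51·e^(−0.0919·3/12) + 2.21·e^(−0.0919·8/12)
I = 0.4984 + 2.0787 = 2.5771
F = (S − I)·e^(rT) = (113.54 − 2.5771) · e^(0.0919·15/12)
= 110.9629 · e^0.114875 = 110.9629 × 1.121733 = A$124.47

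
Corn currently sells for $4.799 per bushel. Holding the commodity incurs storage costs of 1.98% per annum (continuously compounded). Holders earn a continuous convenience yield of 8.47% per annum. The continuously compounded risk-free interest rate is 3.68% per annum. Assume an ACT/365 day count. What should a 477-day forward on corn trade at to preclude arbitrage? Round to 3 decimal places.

$4.626 per bushel

Net carry = r + u − y = 0.0368 + 0.0198 − 0.0847 = -0.0281
F = S·e^((r+u−y)T) = 4.799 · e^(-0.0281 × 477/365) = 4.799 · e^-0.036722
= 4.799 × 0.963944 = $4.626 per bushel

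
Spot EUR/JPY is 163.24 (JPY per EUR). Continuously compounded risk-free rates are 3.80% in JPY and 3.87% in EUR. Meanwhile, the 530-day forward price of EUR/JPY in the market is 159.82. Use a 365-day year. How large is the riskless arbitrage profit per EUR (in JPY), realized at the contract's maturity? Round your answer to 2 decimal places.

Fair forward: F* = S·e^(carry·T), with carry = (r_JPY − r_EUR) = 0.0380 − 0.0387 = -0.0007
F* = 163.24 · e^(-0.0007 × 530/365) = 163.24 · e^-0.001016 = 163.24 × 0.998985 = 163.0743
Market 159.82 < fair 163.0743: forward underpriced → reverse cash-and-carry (short spot, go long the forward).
At maturity, profit = |F_mkt − F*| = |159.82 − 163.0743| = 3.25 per EUR (in JPY)

3.25 per EUR (in JPY)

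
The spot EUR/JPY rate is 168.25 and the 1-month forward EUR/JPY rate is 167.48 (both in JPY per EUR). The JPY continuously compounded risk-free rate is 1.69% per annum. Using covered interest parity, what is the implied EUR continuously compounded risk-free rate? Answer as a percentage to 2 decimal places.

F = S·e^((r_JPY − r_EUR)T) ⇒ r_EUR = r_JPY − ln(F/S)/T
ln(167.48/168.25) = -0.004587; /(1/12) = -0.055044
r_EUR = 0.0169 + 0.055044 = 0.071944
r_EUR = 7.19%

7.19%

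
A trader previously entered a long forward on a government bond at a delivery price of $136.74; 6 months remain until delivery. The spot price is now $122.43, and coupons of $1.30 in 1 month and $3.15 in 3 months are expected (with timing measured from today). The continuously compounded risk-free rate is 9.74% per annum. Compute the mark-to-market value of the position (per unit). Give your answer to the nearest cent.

-$12.17

PV(remaining coupons) I = 1.30·e^(−0.0974·1/12) + 3.15·e^(−0.0974·3/12) = 4.3637
Current forward F = (S − I)·e^(rT) = (122.43 − 4.3637)·e^(0.0974·6/12) = 118.0663 × 1.049905 = 123.9584
Value (long) = (F − K)·e^(−rT) = (123.9584 − 136.74) × 0.952467 = -12.1741
Value = -$12.17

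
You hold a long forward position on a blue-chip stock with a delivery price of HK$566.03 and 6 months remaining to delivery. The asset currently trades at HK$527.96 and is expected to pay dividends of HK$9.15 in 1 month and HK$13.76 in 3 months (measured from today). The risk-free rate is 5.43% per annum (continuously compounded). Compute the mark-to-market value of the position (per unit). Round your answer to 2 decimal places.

-HK$45.59

PV(remaining dividends) I = 9.15·e^(−0.0543·1/12) + 13.76·e^(−0.0543·3/12) = 22.6832
Current forward F = (S − I)·e^(rT) = (527.96 − 22.6832)·e^(0.0543·6/12) = 505.2768 × 1.027522 = 519.1830
Value (long) = (F − K)·e^(−rT) = (519.1830 − 566.03) × 0.973215 = -45.5922
Value = -HK$45.59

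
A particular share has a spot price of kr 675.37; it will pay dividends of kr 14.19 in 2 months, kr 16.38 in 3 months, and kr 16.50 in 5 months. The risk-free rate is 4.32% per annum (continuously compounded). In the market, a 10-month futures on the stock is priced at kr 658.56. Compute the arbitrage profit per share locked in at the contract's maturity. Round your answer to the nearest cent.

PV(dividends) I = 14.19·e^(−0.0432·2/12) + 16.38·e^(−0.0432·3/12) + 16.50·e^(−0.0432·5/12) = 46.4979
Fair futures F* = (S − I)·e^(rT) = (675.37 − 46.4979)·e^0.036000 = 628.8721 × 1.036656 = 651.9240
Market kr 658.56 > fair 651.9240: forward overpriced → cash-and-carry (borrow at r, buy the stock and collect the dividends, short the forward).
Profit at T = |F_mkt − F*| = |658.56 − 651.9240| = kr 6.64 per share

kr 6.64 per share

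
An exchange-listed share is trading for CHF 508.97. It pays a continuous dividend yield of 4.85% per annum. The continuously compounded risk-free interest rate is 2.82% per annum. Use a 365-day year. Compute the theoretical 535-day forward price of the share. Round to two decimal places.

F = S·e^((r − q)T) = 508.97 · e^((0.0282 − 0.0485) × 535/365)
= 508.97 · e^-0.029755 = 508.97 × 0.970683
F = CHF 494.05

CHF 494.05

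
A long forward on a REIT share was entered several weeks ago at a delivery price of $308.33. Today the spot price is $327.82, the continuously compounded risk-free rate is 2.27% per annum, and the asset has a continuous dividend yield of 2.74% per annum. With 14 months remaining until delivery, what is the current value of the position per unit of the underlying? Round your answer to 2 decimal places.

Current fair forward for the remaining 14 months: F = S·e^((r − q)·T), (r − q) = 0.0227 − 0.0274 = -0.0047
F = 327.82 · e^(-0.0047 × 14/12) = 327.82 × 0.994532 = 326.0275
Value of long forward = (F − K)·e^(−rT) = (326.0275 − 308.33) · e^(−0.0227·14/12)
= 17.6975 × 0.973864 = 17.23

$17.23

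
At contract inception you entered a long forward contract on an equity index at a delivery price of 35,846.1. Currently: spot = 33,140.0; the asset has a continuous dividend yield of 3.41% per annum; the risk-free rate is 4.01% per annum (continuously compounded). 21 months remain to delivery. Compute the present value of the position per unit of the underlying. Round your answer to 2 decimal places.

-2196.61

Current fair forward for the remaining 21 months: F = S·e^((r − q)·T), (r − q) = 0.0401 − 0.0341 = 0.0060
F = 33140.0 · e^(0.0060 × 21/12) = 33140.0 × 1.01055532 = 33489.8033
Value of long forward = (F − K)·e^(−rT) = (33489.8033 − 35846.1) · e^(−0.0401·21/12)
= -2356.2967 × 0.93223067 = -2196.61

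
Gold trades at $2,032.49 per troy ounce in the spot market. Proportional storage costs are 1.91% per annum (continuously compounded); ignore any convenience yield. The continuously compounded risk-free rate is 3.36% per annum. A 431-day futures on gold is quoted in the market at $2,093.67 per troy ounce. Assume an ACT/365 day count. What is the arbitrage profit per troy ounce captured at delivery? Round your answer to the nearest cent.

$69.32 per troy ounce

Fair futures: F* = S·e^(carry·T), with carry = (r + u) = 0.0336 + 0.0191 = 0.0527
F* = 2032.49 · e^(0.0527 × 431/365) = 2032.49 · e^0.06222932 = 2032.49 × 1.06420636 = $2162.9888
Market $2093.67 < fair $2162.9888: forward underpriced → reverse cash-and-carry (short spot, go long the forward).
At maturity, profit = |F_mkt − F*| = |2093.67 − 2162.9888| = $69.32 per troy ounce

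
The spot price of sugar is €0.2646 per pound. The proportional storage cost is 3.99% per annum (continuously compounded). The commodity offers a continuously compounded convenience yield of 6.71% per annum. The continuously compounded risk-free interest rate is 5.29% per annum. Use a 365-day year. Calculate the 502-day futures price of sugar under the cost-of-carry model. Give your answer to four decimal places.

Net carry = r + u − y = 0.0529 + 0.0399 − 0.0671 = 0.0257
F = S·e^((r+u−y)T) = 0.2646 · e^(0.0257 × 502/365) = 0.2646 · e^0.035346
= 0.2646 × 1.035978 = €0.2741 per pound

€0.2741 per pound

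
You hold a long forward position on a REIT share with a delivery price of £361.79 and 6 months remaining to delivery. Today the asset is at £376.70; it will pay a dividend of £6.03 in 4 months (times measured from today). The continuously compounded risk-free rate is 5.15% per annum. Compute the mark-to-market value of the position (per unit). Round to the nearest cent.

£18.18

PV(remaining dividends) I = 6.03·e^(−0.0515·4/12) = 5.9274
Current forward F = (S − I)·e^(rT) = (376.70 − 5.9274)·e^(0.0515·6/12) = 370.7726 × 1.026084 = 380.4438
Value (long) = (F − K)·e^(−rT) = (380.4438 − 361.79) × 0.974579 = 18.1796
Value = £18.18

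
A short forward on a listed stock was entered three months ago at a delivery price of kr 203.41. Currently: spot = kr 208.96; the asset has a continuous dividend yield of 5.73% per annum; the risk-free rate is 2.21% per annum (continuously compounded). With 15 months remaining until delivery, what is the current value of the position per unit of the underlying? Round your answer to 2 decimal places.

kr 3.35

Current fair forward for the remaining 15 months: F = S·e^((r − q)·T), (r − q) = 0.0221 − 0.0573 = -0.0352
F = 208.96 · e^(-0.0352 × 15/12) = 208.96 × 0.956954 = 199.9651
Value of long forward = (F − K)·e^(−rT) = (199.9651 − 203.41) · e^(−0.0221·15/12)
= -3.4449 × 0.972753 = -3.35
Short position value = −(long value) = kr 3.35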